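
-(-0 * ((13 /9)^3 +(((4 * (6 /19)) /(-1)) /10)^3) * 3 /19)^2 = 0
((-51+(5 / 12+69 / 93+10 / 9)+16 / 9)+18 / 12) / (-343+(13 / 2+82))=50725 / 284022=0.18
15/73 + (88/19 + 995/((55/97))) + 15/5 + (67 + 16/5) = 139819362/76285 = 1832.86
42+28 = 70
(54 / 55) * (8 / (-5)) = -432 / 275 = -1.57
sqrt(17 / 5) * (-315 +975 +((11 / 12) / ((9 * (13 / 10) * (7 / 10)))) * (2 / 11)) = 324334 * sqrt(85) / 2457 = 1217.02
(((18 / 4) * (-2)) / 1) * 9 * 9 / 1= -729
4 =4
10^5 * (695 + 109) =80400000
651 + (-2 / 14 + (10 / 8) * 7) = 18469 / 28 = 659.61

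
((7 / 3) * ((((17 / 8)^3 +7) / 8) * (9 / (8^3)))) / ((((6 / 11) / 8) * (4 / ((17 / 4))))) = 11122573 / 8388608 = 1.33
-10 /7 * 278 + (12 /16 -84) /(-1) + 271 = -1201 /28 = -42.89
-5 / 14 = -0.36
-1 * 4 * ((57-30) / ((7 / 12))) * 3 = -3888 / 7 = -555.43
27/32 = 0.84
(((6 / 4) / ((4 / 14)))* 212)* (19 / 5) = 21147 / 5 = 4229.40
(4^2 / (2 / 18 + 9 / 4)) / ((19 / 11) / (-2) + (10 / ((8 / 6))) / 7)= 2772 / 85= 32.61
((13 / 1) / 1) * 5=65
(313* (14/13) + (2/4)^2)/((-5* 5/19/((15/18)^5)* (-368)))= 4628875/16533504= 0.28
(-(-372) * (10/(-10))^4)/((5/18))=6696/5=1339.20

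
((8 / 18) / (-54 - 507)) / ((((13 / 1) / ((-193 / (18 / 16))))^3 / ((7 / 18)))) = 51531160576 / 72778896333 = 0.71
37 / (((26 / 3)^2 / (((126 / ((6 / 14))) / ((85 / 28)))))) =685314 / 14365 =47.71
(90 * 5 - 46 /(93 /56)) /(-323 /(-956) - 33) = -37545944 /2903925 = -12.93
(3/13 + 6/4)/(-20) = -9/104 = -0.09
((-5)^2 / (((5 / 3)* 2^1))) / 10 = 3 / 4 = 0.75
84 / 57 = 28 / 19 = 1.47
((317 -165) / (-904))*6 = -114 / 113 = -1.01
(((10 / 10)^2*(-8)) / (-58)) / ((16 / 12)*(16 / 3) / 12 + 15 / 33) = 1188 / 9019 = 0.13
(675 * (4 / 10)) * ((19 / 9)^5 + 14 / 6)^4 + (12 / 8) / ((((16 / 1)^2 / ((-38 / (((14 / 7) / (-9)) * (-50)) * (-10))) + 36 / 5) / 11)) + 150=11722600079042276761399440745445 / 11307529444734725779656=1036707455.54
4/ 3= 1.33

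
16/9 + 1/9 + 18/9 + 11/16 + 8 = 12.58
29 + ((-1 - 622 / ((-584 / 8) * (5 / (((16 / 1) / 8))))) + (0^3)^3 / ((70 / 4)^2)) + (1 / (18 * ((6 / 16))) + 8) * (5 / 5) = 389828 / 9855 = 39.56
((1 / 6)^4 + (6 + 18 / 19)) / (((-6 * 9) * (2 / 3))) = -171091 / 886464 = -0.19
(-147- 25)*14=-2408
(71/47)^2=5041/2209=2.28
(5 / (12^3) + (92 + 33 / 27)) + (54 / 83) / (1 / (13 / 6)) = 94.63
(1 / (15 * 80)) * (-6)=-1 / 200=-0.00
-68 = -68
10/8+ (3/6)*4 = 13/4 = 3.25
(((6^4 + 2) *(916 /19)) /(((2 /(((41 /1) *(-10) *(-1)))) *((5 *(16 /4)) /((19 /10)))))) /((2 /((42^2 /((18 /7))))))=2090057123 /5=418011424.60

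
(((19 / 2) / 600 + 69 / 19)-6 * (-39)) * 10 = 5418361 / 2280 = 2376.47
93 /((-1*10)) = -93 /10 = -9.30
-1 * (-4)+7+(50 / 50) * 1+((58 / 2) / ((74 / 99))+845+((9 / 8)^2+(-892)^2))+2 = 1886261333 / 2368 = 796563.06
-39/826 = -0.05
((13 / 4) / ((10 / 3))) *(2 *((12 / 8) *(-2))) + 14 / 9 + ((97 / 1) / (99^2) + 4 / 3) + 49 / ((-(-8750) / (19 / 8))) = -287944967 / 98010000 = -2.94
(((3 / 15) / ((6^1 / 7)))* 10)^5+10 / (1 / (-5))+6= 6115 / 243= 25.16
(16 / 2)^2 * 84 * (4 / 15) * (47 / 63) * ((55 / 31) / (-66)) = -24064 / 837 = -28.75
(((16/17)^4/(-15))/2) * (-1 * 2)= 65536/1252815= 0.05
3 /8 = 0.38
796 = 796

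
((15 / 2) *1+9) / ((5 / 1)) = 33 / 10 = 3.30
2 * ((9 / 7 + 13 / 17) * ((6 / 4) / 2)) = 366 / 119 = 3.08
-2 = -2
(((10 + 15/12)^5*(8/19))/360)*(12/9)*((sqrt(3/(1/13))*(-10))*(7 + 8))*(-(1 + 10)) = 1127671875*sqrt(39)/2432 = 2895686.10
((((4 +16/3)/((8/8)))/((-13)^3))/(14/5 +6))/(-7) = 0.00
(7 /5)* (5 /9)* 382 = 2674 /9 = 297.11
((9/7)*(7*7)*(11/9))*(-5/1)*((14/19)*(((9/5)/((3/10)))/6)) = -5390/19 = -283.68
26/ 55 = 0.47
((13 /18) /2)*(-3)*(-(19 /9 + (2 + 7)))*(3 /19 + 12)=25025 /171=146.35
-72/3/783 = -8/261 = -0.03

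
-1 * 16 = -16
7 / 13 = 0.54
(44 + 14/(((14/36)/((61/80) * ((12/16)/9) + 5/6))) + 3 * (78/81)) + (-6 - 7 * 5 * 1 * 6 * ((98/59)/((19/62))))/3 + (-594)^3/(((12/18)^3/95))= -54236896207524193/807120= -67198057547.23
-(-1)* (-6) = -6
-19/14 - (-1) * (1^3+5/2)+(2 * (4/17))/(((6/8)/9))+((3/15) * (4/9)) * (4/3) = 127049/16065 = 7.91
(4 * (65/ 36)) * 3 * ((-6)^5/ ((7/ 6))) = -1010880/ 7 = -144411.43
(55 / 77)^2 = 0.51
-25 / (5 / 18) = -90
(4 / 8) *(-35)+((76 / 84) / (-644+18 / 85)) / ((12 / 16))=-60337465 / 3447486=-17.50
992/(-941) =-1.05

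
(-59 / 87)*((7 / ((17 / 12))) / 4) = -413 / 493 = -0.84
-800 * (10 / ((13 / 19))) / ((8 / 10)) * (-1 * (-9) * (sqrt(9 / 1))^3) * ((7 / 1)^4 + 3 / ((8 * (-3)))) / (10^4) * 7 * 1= -620751033 / 104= -5968759.93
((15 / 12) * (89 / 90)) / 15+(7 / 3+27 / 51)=54073 / 18360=2.95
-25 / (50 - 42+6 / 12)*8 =-400 / 17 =-23.53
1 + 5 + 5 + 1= 12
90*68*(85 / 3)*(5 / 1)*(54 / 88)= 5852250 / 11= 532022.73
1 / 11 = 0.09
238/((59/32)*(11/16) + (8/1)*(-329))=-121856/1346935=-0.09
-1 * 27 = -27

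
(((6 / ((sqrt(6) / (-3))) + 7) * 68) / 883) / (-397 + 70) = -476 / 288741 + 68 * sqrt(6) / 96247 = 0.00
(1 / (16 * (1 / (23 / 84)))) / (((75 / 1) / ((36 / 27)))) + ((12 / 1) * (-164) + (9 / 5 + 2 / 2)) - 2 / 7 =-148590697 / 75600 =-1965.49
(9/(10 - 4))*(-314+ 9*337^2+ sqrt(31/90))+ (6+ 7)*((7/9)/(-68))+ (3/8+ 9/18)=sqrt(310)/20+ 1876038541/1224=1532712.11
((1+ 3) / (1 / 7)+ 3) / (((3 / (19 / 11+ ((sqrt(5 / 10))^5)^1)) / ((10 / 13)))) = 155*sqrt(2) / 156+ 5890 / 429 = 15.13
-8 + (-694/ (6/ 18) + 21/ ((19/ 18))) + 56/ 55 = -2162196/ 1045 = -2069.09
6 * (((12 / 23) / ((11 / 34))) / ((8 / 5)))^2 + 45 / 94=39554505 / 6016846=6.57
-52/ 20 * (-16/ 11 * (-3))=-624/ 55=-11.35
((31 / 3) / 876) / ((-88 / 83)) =-2573 / 231264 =-0.01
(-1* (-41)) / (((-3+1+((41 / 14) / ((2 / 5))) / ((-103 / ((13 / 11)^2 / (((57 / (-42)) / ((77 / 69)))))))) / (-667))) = 81240443922 / 5698937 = 14255.37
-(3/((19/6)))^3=-5832/6859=-0.85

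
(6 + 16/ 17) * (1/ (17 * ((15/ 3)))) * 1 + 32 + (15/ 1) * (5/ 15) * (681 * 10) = 49248608/ 1445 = 34082.08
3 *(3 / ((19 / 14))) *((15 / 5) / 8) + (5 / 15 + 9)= 11.82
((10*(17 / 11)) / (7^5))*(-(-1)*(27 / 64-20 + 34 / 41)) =-4181745 / 242558624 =-0.02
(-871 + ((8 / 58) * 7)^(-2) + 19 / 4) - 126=-777083 / 784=-991.18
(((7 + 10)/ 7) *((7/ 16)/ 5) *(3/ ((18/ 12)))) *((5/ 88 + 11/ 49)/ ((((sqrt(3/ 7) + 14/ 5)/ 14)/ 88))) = 144347/ 2594 - 103105 *sqrt(21)/ 36316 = 42.64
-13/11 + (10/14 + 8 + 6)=1042/77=13.53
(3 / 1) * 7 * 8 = 168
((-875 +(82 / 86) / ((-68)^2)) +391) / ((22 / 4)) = -96234647 / 1093576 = -88.00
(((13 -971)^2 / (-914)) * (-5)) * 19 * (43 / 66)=937266485 / 15081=62148.83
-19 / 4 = -4.75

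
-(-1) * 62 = 62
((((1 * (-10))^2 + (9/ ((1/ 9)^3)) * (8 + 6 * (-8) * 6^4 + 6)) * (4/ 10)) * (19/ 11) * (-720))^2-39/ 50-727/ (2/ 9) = 124643325459097761684718953/ 3025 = 41204405110445541052799.65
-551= -551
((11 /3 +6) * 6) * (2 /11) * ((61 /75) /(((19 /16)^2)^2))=463732736 /107514825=4.31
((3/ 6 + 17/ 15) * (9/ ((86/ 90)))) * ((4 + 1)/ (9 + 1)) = 1323/ 172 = 7.69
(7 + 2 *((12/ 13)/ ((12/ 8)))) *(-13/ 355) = -107/ 355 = -0.30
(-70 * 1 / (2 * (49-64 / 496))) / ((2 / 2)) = -0.72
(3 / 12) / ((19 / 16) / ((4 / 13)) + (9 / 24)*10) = 16 / 487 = 0.03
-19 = -19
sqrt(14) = 3.74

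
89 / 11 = 8.09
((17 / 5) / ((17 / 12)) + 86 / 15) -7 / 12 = 151 / 20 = 7.55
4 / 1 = 4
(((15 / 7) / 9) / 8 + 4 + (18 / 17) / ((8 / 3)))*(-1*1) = -12643 / 2856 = -4.43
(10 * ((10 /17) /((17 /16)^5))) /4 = 26214400 /24137569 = 1.09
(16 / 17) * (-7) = -112 / 17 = -6.59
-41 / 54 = -0.76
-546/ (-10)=273/ 5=54.60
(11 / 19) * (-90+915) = 9075 / 19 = 477.63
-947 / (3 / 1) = -947 / 3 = -315.67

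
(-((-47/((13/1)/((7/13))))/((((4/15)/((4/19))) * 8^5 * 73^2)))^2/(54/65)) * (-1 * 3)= 13530125/48368048453021289414656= 0.00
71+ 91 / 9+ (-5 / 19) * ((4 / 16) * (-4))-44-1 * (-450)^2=-34621109 / 171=-202462.63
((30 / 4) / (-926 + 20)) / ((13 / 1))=-5 / 7852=-0.00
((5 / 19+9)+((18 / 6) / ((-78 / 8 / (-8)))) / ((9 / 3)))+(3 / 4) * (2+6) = 11918 / 741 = 16.08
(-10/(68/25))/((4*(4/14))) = -875/272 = -3.22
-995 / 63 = -15.79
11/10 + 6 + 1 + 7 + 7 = 221/10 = 22.10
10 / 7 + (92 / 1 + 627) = 5043 / 7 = 720.43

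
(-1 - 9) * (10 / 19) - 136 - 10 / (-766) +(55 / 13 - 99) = -22327665 / 94601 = -236.02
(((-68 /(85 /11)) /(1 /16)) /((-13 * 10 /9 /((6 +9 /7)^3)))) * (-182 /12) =-57175.29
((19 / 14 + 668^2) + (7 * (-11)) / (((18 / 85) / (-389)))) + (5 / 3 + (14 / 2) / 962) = 35616434281 / 60606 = 587671.75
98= 98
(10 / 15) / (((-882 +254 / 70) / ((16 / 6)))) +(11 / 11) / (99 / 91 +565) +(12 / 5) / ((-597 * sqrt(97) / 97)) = -4 * sqrt(97) / 995 - 3669323 / 14253254118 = -0.04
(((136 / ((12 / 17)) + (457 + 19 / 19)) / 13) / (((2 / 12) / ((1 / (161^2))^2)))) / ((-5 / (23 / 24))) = -488 / 5696528565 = -0.00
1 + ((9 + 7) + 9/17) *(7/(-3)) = -1916/51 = -37.57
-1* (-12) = 12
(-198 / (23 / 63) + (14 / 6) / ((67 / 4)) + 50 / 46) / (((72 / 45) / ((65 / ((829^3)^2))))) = -0.00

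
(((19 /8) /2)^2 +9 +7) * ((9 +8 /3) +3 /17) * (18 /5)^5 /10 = 12467.57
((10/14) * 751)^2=14100025/49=287755.61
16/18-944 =-943.11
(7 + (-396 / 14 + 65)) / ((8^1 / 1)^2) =153 / 224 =0.68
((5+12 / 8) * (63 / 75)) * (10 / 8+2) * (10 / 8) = 3549 / 160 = 22.18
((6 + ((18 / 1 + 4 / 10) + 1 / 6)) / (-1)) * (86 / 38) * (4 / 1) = -63382 / 285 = -222.39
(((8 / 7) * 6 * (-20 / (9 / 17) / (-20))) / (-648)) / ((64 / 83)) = -1411 / 54432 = -0.03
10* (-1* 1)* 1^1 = -10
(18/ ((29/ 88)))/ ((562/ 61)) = 48312/ 8149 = 5.93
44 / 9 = 4.89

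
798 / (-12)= -133 / 2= -66.50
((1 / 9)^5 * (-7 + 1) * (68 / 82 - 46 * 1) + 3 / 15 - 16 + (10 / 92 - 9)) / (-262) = 4582118117 / 48630000780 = 0.09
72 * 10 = 720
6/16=3/8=0.38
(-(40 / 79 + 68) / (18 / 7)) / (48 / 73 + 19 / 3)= -460922 / 120949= -3.81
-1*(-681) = 681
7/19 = 0.37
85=85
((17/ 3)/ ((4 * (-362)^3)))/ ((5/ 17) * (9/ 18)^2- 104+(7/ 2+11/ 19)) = 5491/ 18358905077352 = 0.00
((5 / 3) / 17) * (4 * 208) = 4160 / 51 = 81.57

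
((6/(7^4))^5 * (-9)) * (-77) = 769824/11398895185373143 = 0.00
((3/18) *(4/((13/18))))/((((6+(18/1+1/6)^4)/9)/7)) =979776/1835157181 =0.00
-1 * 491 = -491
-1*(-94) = 94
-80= -80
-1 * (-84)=84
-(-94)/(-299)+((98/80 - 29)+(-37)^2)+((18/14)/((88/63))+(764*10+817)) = 161141777/16445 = 9798.83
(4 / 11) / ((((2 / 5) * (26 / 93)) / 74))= 34410 / 143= 240.63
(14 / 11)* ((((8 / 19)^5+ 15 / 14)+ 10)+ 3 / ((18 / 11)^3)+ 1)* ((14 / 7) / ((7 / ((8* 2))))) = 74.29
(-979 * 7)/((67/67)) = -6853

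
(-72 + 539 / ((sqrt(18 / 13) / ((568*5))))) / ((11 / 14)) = -1008 / 11 + 974120*sqrt(26) / 3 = 1655593.99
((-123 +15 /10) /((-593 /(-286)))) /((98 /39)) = -1355211 /58114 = -23.32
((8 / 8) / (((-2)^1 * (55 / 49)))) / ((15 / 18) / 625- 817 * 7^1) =3675 / 47181739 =0.00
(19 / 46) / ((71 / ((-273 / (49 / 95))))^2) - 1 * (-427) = 5112564253 / 11362414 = 449.95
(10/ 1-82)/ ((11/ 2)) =-144/ 11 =-13.09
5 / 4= 1.25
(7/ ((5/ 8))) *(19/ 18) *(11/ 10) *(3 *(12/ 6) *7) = 40964/ 75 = 546.19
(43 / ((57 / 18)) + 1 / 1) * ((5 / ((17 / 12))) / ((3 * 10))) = 554 / 323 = 1.72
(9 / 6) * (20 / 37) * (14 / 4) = 105 / 37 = 2.84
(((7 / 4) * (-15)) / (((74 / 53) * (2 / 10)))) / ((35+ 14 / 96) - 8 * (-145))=-0.08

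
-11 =-11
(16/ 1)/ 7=16/ 7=2.29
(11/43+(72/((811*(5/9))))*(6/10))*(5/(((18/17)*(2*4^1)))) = 5212489/25108560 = 0.21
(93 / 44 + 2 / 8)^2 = 676 / 121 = 5.59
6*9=54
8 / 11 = 0.73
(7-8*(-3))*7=217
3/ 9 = 1/ 3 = 0.33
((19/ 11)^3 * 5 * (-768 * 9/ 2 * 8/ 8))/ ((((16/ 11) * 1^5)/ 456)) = -3377920320/ 121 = -27916696.86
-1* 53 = -53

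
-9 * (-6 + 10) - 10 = -46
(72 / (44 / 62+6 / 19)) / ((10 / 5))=5301 / 151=35.11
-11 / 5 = -2.20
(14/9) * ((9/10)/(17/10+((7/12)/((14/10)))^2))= 0.75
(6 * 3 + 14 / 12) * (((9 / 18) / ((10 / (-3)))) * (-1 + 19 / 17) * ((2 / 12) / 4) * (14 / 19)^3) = -7889 / 1399236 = -0.01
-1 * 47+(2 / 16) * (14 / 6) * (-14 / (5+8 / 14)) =-22339 / 468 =-47.73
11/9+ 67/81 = 166/81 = 2.05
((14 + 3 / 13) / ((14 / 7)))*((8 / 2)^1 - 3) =185 / 26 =7.12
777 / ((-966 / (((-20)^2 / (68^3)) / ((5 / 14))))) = -0.00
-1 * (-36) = 36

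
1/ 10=0.10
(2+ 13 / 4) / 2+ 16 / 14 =211 / 56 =3.77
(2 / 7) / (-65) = -0.00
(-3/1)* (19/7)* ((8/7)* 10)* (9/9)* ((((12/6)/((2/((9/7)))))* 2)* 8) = -656640/343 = -1914.40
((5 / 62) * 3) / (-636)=-5 / 13144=-0.00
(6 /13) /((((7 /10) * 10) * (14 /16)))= 48 /637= 0.08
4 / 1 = 4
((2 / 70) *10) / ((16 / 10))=5 / 28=0.18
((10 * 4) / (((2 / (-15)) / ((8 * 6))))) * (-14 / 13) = 201600 / 13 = 15507.69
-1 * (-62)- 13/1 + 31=80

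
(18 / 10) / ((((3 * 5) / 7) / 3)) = 63 / 25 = 2.52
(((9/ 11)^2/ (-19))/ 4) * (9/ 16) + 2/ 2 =146407/ 147136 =1.00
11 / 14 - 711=-9943 / 14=-710.21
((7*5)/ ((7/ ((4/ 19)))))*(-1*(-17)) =340/ 19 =17.89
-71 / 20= -3.55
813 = 813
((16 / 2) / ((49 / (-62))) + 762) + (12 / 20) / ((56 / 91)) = 1475591 / 1960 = 752.85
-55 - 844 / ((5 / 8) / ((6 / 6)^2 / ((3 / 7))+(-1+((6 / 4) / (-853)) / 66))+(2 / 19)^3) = -358274701305 / 193554391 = -1851.03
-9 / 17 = -0.53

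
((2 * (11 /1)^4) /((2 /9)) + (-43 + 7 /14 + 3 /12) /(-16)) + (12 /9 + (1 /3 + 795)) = 132568.31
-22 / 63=-0.35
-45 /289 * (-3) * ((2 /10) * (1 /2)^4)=27 /4624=0.01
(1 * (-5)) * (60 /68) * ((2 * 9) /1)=-1350 /17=-79.41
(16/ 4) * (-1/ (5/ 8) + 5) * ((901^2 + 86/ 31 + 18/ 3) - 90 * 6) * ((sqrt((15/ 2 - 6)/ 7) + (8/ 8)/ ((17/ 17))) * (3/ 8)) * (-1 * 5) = -30263775.00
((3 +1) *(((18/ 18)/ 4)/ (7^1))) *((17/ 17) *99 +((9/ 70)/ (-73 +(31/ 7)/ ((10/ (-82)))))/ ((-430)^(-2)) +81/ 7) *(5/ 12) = -6.36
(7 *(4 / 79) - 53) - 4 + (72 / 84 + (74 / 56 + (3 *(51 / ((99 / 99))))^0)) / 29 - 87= -143.54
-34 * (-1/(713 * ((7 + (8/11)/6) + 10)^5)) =1330603362/41051758838778125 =0.00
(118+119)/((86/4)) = 474/43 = 11.02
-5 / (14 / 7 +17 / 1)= -0.26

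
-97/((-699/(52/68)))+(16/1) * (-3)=-569123/11883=-47.89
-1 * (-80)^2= -6400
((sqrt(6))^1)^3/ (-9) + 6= 4.37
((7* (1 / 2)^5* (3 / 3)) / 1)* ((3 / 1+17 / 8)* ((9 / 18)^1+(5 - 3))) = 1435 / 512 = 2.80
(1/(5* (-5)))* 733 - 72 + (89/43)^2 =-4485492/46225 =-97.04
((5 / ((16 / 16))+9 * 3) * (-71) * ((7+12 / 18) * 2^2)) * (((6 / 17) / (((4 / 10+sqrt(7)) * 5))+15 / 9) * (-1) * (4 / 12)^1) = 2090240 * sqrt(7) / 8721+37415296 / 969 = 39246.41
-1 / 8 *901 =-901 / 8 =-112.62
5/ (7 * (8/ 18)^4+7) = 32805/ 47719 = 0.69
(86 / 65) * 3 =258 / 65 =3.97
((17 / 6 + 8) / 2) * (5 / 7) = 325 / 84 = 3.87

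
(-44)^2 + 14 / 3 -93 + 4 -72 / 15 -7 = 27598 / 15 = 1839.87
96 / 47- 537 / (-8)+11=30143 / 376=80.17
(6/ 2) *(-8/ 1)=-24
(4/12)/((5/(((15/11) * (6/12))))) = 1/22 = 0.05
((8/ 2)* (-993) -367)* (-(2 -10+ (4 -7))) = -47729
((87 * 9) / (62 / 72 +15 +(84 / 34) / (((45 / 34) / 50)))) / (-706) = -14094 / 1387643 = -0.01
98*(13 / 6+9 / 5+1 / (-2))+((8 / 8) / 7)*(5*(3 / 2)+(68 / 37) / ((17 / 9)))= 2649133 / 7770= 340.94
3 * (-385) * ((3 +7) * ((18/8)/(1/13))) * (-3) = 2027025/2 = 1013512.50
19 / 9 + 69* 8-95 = 4132 / 9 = 459.11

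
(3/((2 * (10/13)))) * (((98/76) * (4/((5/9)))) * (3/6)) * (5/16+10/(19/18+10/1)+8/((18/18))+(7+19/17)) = 16137666909/102843200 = 156.92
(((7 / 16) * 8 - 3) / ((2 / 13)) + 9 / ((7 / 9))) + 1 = 443 / 28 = 15.82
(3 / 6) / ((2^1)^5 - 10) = 1 / 44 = 0.02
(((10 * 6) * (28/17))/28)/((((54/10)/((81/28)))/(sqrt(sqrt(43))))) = 4.84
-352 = -352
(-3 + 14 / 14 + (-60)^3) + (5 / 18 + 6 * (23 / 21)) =-27215389 / 126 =-215995.15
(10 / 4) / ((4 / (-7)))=-35 / 8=-4.38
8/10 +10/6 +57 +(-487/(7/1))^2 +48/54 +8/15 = 2161373/441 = 4901.07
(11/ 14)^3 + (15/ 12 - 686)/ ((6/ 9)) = -704275/ 686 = -1026.64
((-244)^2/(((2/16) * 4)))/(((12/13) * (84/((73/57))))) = 7062458/3591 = 1966.71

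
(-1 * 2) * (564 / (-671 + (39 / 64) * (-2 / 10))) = 360960 / 214759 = 1.68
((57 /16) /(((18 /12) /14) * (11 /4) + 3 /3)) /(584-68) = 133 /24940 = 0.01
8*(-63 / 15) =-168 / 5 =-33.60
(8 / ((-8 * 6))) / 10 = -1 / 60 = -0.02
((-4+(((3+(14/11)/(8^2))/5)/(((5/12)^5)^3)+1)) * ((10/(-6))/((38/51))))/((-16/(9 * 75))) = 234914805801453731733/8164062500000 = 28774253.72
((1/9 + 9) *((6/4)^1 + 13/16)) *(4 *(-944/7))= -716024/63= -11365.46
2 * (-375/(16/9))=-3375/8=-421.88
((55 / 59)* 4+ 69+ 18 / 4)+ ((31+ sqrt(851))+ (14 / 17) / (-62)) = sqrt(851)+ 6729491 / 62186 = 137.39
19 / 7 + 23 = 180 / 7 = 25.71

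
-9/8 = -1.12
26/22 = 13/11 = 1.18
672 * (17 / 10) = 5712 / 5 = 1142.40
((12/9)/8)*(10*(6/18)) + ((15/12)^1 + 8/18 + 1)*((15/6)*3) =1495/72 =20.76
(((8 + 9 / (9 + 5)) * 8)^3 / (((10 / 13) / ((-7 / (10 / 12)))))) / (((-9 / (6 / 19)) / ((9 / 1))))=26530897536 / 23275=1139888.19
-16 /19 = -0.84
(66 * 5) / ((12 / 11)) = 605 / 2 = 302.50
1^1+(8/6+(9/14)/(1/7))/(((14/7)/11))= 397/12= 33.08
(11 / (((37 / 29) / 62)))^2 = 391169284 / 1369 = 285733.59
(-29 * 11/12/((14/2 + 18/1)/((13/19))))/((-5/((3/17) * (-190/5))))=-4147/4250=-0.98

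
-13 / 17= -0.76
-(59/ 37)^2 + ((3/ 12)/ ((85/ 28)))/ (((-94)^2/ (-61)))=-2615024423/ 1028201140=-2.54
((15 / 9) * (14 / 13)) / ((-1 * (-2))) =35 / 39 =0.90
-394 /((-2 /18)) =3546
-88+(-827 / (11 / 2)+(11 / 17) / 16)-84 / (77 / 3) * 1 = -722855 / 2992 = -241.60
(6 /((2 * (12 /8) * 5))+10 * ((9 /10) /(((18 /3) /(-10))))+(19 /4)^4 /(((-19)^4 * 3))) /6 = -2.43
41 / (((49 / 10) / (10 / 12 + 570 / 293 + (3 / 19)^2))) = 364757935 / 15548631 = 23.46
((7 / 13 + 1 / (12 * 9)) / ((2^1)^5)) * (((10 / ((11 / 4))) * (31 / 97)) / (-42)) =-119195 / 251675424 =-0.00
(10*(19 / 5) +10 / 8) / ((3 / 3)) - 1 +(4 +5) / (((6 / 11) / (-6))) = -243 / 4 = -60.75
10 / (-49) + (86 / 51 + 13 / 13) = 6203 / 2499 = 2.48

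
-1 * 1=-1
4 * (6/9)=8/3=2.67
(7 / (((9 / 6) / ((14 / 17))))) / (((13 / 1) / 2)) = 392 / 663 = 0.59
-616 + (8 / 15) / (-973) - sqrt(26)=-8990528 / 14595 - sqrt(26)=-621.10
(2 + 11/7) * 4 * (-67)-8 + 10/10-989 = -13672/7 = -1953.14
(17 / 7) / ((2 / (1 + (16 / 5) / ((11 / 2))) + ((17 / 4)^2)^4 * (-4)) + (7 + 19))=-24231936 / 4247964241633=-0.00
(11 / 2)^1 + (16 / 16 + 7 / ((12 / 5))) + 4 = 13.42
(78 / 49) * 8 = 624 / 49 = 12.73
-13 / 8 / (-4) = 13 / 32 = 0.41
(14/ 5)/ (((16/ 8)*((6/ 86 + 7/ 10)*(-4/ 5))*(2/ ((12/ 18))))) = -1505/ 1986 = -0.76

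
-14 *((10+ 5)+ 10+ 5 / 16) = -2835 / 8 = -354.38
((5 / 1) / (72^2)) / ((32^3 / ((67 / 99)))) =335 / 16817061888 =0.00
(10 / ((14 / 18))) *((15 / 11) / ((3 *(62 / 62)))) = 450 / 77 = 5.84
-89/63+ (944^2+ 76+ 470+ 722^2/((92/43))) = 1645084760/1449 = 1135324.20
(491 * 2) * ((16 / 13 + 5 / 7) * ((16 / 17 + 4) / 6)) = 347628 / 221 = 1572.98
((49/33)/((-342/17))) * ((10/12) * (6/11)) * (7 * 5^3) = -29.36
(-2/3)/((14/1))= -1/21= -0.05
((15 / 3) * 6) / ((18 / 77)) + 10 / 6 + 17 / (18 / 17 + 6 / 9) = 12307 / 88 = 139.85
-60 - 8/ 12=-182/ 3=-60.67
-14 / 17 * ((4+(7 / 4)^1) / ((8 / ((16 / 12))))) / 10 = -161 / 2040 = -0.08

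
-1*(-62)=62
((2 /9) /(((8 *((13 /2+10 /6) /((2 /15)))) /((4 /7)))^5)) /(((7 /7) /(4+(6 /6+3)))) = 512 /133525167467146875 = 0.00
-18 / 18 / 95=-1 / 95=-0.01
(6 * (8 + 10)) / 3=36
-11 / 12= -0.92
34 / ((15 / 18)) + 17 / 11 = 2329 / 55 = 42.35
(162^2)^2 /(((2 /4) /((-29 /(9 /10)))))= -44385952320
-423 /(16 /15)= -6345 /16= -396.56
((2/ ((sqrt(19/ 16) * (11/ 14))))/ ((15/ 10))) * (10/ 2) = 1120 * sqrt(19)/ 627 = 7.79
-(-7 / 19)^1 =7 / 19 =0.37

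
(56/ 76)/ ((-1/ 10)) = -140/ 19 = -7.37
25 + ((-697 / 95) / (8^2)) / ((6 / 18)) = 149909 / 6080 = 24.66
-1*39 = -39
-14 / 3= -4.67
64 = 64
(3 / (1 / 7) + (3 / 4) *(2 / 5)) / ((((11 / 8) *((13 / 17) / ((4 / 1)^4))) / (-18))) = -66742272 / 715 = -93345.83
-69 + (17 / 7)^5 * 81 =6773.89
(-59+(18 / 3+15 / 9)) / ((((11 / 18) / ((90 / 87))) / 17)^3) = -3610229616000 / 2951069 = -1223363.34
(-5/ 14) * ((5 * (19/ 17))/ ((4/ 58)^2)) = -399475/ 952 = -419.62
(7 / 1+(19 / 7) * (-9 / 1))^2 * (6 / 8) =11163 / 49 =227.82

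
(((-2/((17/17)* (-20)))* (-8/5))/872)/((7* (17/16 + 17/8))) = -8/972825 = -0.00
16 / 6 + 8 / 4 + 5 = 29 / 3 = 9.67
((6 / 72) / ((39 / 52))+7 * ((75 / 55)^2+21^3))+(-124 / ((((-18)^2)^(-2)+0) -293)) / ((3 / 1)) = 2171852426462045 / 33495426063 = 64840.27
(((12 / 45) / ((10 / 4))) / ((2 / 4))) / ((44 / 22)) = 8 / 75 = 0.11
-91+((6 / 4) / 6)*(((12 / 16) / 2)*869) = -305 / 32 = -9.53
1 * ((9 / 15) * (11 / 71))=33 / 355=0.09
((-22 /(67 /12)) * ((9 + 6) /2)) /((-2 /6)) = 5940 /67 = 88.66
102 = 102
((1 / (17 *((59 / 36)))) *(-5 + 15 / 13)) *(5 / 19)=-9000 / 247741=-0.04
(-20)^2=400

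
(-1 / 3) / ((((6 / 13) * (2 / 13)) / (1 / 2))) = -169 / 72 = -2.35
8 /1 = 8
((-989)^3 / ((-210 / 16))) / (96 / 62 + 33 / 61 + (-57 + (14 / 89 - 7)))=-1302448012248248 / 1091267415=-1193518.65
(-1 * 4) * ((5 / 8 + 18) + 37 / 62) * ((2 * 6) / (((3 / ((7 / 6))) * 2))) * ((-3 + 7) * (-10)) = 222460 / 31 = 7176.13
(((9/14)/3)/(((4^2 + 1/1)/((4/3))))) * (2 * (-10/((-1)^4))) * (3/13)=-0.08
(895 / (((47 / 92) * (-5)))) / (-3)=16468 / 141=116.79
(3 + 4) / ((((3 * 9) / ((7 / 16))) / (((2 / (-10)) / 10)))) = -0.00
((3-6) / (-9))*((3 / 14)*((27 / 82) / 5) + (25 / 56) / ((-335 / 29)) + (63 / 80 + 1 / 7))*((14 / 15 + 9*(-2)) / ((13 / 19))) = -84721456 / 11248965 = -7.53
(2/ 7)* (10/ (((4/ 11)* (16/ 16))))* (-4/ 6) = -110/ 21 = -5.24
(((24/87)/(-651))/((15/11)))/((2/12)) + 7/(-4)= -661469/377580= -1.75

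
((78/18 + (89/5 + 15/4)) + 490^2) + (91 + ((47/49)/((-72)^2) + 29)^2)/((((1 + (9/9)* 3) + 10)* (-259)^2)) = 72754304136914685764261/302984013327851520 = 240125.88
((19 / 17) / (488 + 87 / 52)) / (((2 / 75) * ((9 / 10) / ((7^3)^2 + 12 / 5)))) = 14529947900 / 1298613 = 11188.82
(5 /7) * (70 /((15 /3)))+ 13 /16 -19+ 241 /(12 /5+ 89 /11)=136493 /9232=14.78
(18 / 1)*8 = 144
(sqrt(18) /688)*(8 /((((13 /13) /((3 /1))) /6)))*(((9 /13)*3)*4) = 2916*sqrt(2) /559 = 7.38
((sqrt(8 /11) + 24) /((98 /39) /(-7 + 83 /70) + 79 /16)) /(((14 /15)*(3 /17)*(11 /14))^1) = 42.63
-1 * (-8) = 8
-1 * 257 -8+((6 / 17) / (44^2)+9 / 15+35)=-18875017 / 82280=-229.40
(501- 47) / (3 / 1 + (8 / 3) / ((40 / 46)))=6810 / 91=74.84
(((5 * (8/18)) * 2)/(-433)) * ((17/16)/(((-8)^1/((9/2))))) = 85/13856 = 0.01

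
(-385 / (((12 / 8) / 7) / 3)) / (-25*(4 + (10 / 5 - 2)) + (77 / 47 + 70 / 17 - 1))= 430661 / 7610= 56.59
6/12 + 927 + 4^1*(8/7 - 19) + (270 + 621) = 24459/14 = 1747.07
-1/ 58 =-0.02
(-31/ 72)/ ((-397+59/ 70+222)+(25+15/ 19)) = 20615/ 7103844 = 0.00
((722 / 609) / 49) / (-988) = -19 / 775866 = -0.00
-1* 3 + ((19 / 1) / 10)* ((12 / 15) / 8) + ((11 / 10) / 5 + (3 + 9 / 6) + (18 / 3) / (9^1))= 773 / 300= 2.58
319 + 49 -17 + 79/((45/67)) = 21088/45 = 468.62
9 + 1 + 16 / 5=66 / 5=13.20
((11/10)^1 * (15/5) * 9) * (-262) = -38907/5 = -7781.40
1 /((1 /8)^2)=64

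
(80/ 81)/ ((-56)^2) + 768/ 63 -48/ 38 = 10.93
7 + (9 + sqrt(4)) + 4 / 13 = 238 / 13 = 18.31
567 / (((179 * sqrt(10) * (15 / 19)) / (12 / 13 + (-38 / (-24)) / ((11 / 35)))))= 12244113 * sqrt(10) / 5119400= 7.56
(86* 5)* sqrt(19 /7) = 708.43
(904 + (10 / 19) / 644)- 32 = 5334901 / 6118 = 872.00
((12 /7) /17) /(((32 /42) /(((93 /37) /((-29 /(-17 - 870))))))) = 10.18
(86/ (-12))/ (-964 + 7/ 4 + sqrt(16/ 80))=344 * sqrt(5)/ 222221967 + 551690/ 74073989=0.01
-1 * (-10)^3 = 1000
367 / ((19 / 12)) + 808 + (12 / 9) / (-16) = 237053 / 228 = 1039.71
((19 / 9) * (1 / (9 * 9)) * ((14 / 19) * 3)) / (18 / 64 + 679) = 448 / 5282091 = 0.00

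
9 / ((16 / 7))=63 / 16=3.94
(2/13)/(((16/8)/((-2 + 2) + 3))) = 3/13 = 0.23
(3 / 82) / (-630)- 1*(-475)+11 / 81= 475.14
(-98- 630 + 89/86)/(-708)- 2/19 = 1066085/1156872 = 0.92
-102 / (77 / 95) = -9690 / 77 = -125.84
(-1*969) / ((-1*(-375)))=-323 / 125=-2.58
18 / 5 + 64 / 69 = 1562 / 345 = 4.53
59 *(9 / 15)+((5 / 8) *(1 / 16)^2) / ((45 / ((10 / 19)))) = 30993433 / 875520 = 35.40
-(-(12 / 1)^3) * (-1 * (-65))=112320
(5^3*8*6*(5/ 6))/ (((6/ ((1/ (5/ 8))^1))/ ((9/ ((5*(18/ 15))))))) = 2000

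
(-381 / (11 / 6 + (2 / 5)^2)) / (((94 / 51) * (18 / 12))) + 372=4256166 / 14053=302.87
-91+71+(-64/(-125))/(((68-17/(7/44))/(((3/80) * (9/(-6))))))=-1699937/85000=-20.00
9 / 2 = 4.50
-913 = -913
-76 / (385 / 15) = -228 / 77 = -2.96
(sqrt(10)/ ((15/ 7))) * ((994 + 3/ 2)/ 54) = 13937 * sqrt(10)/ 1620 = 27.21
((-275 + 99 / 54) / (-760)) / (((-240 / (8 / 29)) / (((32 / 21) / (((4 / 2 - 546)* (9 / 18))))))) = 1639 / 708145200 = 0.00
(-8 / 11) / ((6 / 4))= -16 / 33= -0.48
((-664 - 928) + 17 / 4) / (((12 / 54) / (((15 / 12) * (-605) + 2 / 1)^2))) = -4064669819.93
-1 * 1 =-1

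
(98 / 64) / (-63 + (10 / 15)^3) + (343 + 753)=59375573 / 54176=1095.98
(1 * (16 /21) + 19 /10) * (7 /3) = 559 /90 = 6.21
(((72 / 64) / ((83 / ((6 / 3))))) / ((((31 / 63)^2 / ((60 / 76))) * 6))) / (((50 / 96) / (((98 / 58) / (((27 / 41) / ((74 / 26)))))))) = 590055354 / 2856711845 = 0.21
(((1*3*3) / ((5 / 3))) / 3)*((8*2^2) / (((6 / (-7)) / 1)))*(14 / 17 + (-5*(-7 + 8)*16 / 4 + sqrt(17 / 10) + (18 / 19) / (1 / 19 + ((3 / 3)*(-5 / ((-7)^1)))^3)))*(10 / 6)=4860240 / 2567 - 56*sqrt(170) / 5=1747.32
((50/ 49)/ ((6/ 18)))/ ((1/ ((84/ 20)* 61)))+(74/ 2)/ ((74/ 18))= 5553/ 7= 793.29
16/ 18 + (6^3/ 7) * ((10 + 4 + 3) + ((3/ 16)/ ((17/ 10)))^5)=192524251868413/ 366391259136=525.46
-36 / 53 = -0.68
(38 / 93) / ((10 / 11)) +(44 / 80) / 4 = 4367 / 7440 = 0.59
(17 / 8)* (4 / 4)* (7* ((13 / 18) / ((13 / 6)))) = 4.96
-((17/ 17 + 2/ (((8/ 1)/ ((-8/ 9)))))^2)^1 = -49/ 81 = -0.60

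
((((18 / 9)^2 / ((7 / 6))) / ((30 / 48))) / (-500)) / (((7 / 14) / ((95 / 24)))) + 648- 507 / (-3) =714799 / 875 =816.91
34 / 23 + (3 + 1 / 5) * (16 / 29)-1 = 2.24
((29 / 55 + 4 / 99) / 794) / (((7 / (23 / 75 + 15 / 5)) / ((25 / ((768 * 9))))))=8711 / 7131136320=0.00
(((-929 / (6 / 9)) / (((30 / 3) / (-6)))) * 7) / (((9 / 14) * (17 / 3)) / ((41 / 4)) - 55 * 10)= -16797249 / 1577480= -10.65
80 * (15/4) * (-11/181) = -3300/181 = -18.23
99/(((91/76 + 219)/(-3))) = -22572/16735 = -1.35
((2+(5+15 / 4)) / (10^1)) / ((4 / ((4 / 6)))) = 43 / 240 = 0.18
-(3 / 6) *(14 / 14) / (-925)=0.00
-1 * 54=-54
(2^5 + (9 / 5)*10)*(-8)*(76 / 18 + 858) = -3104000 / 9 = -344888.89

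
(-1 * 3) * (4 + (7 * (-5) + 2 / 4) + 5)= 153 / 2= 76.50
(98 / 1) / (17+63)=49 / 40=1.22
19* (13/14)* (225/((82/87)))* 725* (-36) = -31548538125/287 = -109925219.95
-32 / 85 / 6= -16 / 255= -0.06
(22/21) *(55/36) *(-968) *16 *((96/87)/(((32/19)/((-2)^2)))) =-356069120/5481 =-64964.26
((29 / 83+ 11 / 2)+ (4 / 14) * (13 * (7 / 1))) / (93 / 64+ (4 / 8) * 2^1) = 169184 / 13031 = 12.98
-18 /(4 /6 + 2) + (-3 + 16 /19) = -677 /76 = -8.91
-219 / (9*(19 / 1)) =-73 / 57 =-1.28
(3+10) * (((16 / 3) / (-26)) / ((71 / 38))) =-304 / 213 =-1.43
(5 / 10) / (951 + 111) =1 / 2124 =0.00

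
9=9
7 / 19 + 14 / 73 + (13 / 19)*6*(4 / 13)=2529 / 1387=1.82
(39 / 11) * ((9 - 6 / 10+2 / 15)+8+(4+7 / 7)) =4199 / 55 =76.35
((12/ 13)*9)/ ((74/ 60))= 3240/ 481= 6.74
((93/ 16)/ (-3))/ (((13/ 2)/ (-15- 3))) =279/ 52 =5.37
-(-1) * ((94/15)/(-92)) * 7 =-329/690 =-0.48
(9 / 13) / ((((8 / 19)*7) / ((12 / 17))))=513 / 3094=0.17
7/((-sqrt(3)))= -7 * sqrt(3)/3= -4.04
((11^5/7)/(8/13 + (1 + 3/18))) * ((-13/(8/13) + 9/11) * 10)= -5101876065/1946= -2621724.60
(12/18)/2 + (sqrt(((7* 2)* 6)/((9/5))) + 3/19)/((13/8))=319/741 + 16* sqrt(105)/39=4.63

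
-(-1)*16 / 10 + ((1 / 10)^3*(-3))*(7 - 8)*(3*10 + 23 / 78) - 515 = -13346037 / 26000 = -513.31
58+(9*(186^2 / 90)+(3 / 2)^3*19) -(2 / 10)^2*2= 716329 / 200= 3581.64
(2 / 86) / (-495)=-1 / 21285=-0.00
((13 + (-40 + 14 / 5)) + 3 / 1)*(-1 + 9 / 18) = 53 / 5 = 10.60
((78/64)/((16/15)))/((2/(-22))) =-6435/512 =-12.57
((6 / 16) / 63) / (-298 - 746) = -1 / 175392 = -0.00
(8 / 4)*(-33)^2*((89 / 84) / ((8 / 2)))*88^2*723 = 22610506248 / 7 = 3230072321.14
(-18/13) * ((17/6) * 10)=-510/13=-39.23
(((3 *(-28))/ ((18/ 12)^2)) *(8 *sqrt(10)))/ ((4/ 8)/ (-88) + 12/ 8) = -157696 *sqrt(10)/ 789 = -632.04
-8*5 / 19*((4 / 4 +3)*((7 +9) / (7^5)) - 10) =6720240 / 319333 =21.04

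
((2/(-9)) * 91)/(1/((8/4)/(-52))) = 7/9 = 0.78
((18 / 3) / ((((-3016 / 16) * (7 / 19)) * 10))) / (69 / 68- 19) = 7752 / 16137485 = 0.00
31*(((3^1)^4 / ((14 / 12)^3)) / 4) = 135594 / 343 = 395.32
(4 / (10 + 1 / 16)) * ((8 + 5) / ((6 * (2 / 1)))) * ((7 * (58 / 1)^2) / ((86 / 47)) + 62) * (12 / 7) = 9546.41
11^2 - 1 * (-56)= 177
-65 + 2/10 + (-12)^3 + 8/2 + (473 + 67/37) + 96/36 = -727784/555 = -1311.32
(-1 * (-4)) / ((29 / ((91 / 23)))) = 364 / 667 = 0.55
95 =95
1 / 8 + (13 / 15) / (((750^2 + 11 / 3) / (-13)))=8436203 / 67500440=0.12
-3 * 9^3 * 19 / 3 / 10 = -13851 / 10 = -1385.10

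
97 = 97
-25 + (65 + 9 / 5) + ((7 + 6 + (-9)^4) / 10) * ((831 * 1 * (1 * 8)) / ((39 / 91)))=50988153 / 5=10197630.60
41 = 41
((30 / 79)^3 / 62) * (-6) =-81000 / 15284209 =-0.01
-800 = -800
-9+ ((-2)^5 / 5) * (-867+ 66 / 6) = 27347 / 5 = 5469.40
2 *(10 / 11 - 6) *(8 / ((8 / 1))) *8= -896 / 11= -81.45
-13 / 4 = -3.25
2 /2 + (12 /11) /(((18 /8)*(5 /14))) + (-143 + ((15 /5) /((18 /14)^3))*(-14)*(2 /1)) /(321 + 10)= 7990064 /4423815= 1.81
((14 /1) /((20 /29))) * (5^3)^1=5075 /2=2537.50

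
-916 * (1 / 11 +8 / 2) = -41220 / 11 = -3747.27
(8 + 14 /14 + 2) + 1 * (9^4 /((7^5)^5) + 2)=17433892055631543717052 /1341068619663964900807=13.00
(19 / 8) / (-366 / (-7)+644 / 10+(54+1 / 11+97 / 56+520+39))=7315 / 2253047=0.00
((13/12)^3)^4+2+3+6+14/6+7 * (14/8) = 251401654923697/8916100448256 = 28.20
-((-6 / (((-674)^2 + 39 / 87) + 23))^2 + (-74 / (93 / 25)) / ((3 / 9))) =80277188055948761 / 1345185313373884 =59.68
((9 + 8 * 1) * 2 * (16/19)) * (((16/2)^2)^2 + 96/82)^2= 480632818.66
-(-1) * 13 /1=13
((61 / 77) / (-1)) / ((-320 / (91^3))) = 6566833 / 3520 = 1865.58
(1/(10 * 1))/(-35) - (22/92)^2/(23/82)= -440171/2129225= -0.21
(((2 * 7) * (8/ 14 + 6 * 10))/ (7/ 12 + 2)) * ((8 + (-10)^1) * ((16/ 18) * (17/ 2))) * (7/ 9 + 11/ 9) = -922624/ 93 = -9920.69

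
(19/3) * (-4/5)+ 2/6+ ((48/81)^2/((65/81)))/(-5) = -14101/2925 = -4.82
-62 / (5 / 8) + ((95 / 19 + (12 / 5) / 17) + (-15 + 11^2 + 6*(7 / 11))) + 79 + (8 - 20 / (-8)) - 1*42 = 23659 / 374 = 63.26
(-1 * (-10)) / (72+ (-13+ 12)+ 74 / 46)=0.14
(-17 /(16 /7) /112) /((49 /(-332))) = 1411 /3136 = 0.45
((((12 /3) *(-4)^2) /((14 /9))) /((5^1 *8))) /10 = 18 /175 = 0.10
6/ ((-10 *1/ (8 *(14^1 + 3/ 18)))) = -68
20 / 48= 5 / 12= 0.42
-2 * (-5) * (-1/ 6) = -5/ 3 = -1.67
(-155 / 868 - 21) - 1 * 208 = -6417 / 28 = -229.18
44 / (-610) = -22 / 305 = -0.07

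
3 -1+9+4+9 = 24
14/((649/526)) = 7364/649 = 11.35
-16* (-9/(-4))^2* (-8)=648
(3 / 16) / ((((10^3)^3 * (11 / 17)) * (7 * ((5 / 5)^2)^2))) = 51 / 1232000000000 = 0.00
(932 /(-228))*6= -466 /19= -24.53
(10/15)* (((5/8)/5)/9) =1/108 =0.01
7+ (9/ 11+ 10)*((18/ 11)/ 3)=1561/ 121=12.90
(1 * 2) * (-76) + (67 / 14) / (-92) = -195843 / 1288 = -152.05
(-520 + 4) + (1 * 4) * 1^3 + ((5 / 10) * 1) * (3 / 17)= -17405 / 34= -511.91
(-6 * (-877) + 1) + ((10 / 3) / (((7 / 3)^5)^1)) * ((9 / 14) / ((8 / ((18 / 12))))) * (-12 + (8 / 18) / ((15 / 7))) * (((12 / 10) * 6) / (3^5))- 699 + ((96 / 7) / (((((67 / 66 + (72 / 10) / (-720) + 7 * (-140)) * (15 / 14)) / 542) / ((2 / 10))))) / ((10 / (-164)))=8717745744471326 / 1900433121335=4587.24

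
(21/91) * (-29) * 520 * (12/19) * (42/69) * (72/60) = -701568/437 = -1605.42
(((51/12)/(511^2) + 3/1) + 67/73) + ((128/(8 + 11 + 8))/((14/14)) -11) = -2.34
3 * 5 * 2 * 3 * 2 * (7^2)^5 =50845544820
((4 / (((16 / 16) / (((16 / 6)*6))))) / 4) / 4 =4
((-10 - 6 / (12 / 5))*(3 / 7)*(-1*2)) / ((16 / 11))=825 / 112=7.37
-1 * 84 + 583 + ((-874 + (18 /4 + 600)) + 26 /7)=3265 /14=233.21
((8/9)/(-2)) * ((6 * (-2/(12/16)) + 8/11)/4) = 56/33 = 1.70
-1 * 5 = -5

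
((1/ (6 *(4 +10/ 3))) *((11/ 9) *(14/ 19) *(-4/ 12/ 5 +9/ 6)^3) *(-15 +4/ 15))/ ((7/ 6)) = -17571047/ 23085000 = -0.76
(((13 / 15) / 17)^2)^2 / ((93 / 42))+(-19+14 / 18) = -2388491397646 / 131075769375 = -18.22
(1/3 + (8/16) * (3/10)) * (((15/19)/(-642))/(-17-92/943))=1189/34203192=0.00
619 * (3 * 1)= 1857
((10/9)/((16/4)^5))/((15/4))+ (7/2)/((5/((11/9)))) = 14789/17280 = 0.86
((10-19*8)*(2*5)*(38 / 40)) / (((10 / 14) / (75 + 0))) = -141645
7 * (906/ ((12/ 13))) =13741/ 2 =6870.50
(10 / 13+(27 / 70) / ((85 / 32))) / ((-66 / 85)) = -17683 / 15015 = -1.18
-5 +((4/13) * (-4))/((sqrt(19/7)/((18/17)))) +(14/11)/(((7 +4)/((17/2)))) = -486/121 - 288 * sqrt(133)/4199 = -4.81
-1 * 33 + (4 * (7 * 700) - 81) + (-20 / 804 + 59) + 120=3952660 / 201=19664.98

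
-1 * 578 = -578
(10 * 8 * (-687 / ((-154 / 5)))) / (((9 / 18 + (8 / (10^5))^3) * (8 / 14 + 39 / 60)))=1789062500000000000 / 612304687500627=2921.85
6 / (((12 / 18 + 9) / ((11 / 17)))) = 198 / 493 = 0.40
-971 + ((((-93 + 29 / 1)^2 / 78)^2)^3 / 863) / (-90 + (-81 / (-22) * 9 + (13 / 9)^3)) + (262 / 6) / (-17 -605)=-3035621762617057333468283 / 6713018005182302190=-452199.26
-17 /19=-0.89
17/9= 1.89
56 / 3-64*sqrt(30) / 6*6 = 56 / 3-64*sqrt(30) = -331.88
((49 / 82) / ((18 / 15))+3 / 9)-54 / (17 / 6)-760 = -6509095 / 8364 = -778.23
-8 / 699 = -0.01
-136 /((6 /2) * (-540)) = 34 /405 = 0.08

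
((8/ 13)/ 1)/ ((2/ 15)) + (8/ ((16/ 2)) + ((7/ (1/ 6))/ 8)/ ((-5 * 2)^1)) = 5.09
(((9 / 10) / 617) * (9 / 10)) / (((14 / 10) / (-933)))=-75573 / 86380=-0.87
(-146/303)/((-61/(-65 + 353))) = 14016/6161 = 2.27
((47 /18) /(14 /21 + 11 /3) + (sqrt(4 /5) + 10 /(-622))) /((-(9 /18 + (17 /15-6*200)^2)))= -180*sqrt(5) /646776803-1067025 /2614918614529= -0.00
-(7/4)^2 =-49/16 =-3.06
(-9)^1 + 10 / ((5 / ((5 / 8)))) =-31 / 4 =-7.75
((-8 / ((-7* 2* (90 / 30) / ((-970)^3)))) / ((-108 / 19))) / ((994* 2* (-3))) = -4335196750 / 845397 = -5128.00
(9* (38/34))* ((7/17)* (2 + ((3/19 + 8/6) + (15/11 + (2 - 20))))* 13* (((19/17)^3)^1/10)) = -7716601347/78092135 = -98.81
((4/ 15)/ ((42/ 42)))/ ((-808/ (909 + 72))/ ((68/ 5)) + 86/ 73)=405807/ 1700615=0.24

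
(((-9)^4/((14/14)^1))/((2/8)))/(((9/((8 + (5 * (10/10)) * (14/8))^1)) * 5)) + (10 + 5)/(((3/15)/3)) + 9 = 50013/5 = 10002.60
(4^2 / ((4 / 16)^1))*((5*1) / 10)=32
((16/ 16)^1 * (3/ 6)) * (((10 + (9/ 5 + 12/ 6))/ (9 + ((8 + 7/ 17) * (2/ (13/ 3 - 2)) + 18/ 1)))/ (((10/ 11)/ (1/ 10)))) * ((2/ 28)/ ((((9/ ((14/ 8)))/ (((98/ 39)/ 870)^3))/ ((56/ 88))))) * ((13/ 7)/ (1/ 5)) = 14000231/ 319104363871800000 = 0.00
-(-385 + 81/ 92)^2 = -1248844921/ 8464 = -147547.84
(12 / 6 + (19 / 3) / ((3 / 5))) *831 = 31301 / 3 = 10433.67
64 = 64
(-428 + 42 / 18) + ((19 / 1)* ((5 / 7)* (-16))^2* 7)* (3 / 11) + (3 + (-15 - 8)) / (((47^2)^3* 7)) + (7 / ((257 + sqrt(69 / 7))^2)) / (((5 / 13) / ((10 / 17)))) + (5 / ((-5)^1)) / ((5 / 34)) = 48679925930404575611383322507 / 11307250080351477958879635 - 163709* sqrt(483) / 908213317073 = 4305.20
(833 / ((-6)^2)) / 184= 833 / 6624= 0.13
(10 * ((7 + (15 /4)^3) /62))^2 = 365383225 /3936256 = 92.83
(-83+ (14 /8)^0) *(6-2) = -328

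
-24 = -24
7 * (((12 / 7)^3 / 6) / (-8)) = -0.73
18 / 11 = 1.64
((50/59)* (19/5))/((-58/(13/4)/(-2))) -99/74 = -61847/63307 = -0.98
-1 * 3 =-3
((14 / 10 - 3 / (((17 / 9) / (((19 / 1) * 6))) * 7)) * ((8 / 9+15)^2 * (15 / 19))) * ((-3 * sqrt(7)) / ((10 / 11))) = 3274437023 * sqrt(7) / 203490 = 42573.82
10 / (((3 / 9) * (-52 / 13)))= -15 / 2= -7.50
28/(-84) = -1/3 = -0.33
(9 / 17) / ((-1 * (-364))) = 9 / 6188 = 0.00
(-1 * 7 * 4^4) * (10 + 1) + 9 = -19703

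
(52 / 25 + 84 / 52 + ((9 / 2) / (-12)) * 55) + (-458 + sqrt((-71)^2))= -1050217 / 2600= -403.93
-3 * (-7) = 21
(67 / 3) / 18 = 67 / 54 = 1.24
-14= -14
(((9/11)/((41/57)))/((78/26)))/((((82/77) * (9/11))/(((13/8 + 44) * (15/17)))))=8009925/457232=17.52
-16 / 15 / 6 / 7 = -8 / 315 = -0.03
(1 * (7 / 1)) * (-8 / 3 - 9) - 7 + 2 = -260 / 3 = -86.67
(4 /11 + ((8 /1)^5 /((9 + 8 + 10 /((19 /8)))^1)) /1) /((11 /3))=20550372 /48763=421.43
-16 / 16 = -1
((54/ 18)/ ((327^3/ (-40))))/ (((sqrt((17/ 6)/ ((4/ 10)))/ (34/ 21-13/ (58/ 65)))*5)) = 126184*sqrt(255)/ 603334585665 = 0.00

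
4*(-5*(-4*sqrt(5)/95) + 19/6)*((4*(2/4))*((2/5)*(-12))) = -608/5 - 768*sqrt(5)/95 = -139.68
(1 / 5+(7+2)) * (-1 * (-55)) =506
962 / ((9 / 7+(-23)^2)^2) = 23569 / 6889472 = 0.00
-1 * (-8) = 8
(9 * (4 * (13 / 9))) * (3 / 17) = 156 / 17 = 9.18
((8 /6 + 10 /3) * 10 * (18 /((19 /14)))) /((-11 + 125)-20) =6.58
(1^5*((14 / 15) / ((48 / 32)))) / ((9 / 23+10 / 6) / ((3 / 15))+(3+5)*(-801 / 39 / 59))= 0.08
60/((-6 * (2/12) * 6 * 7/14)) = -20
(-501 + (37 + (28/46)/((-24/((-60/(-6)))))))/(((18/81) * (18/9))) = -192201/184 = -1044.57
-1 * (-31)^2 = -961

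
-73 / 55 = -1.33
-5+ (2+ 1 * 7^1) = 4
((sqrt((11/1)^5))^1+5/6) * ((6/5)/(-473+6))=-1.03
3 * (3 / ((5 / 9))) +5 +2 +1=121 / 5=24.20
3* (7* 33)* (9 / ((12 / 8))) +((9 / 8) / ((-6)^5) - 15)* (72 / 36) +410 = 15683327 / 3456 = 4538.00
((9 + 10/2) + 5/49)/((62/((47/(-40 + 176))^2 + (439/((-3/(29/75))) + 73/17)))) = -150019659341/12642940800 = -11.87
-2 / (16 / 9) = -9 / 8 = -1.12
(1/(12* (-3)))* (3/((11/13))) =-13/132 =-0.10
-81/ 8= -10.12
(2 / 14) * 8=8 / 7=1.14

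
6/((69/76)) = 6.61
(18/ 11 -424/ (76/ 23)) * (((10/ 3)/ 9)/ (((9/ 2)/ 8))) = -4236160/ 50787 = -83.41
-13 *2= -26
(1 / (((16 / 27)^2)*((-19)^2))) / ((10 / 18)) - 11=-5076319 / 462080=-10.99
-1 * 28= -28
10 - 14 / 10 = 43 / 5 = 8.60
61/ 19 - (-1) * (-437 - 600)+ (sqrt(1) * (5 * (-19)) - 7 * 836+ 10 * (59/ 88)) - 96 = -5910591/ 836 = -7070.08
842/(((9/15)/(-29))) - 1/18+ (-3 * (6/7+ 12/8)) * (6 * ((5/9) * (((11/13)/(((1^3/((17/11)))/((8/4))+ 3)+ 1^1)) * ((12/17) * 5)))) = -3267707119/80262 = -40713.00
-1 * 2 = -2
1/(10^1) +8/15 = 19/30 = 0.63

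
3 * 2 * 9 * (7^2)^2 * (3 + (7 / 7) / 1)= 518616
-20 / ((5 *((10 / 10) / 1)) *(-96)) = 1 / 24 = 0.04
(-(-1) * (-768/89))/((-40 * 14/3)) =0.05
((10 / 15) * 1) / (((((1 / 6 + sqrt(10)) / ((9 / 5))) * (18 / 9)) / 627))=-11286 / 1795 + 67716 * sqrt(10) / 1795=113.01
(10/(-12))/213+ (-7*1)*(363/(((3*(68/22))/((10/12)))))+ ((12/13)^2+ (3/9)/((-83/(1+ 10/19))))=-2634752091883/11580522876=-227.52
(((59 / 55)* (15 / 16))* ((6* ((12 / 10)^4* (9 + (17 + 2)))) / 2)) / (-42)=-28674 / 6875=-4.17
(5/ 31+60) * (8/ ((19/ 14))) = 208880/ 589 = 354.63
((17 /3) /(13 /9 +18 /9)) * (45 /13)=5.69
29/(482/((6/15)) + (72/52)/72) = 1508/62661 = 0.02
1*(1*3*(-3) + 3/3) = -8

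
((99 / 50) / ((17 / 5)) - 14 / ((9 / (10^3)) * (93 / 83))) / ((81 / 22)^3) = -1051261797388 / 37809369945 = -27.80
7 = 7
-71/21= -3.38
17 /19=0.89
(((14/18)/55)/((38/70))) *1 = 49/1881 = 0.03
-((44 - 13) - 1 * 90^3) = 728969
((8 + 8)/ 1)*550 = 8800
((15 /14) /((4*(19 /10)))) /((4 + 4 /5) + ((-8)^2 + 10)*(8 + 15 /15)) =125 /594776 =0.00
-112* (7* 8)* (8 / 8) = -6272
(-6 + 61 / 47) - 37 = -1960 / 47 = -41.70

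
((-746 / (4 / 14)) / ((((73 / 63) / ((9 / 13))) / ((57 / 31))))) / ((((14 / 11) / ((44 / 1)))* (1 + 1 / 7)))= -86768.53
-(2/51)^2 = -0.00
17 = 17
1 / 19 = 0.05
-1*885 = -885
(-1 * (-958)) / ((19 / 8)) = 7664 / 19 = 403.37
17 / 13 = 1.31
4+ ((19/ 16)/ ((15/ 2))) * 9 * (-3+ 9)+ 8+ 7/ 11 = 4661/ 220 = 21.19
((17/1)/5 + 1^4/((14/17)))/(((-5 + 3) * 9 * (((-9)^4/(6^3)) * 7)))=-646/535815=-0.00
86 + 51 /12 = 90.25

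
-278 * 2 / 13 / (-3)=556 / 39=14.26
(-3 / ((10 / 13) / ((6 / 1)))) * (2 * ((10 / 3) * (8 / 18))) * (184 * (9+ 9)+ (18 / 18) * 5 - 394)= -607984 / 3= -202661.33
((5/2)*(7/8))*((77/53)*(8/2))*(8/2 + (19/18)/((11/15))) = 87955/1272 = 69.15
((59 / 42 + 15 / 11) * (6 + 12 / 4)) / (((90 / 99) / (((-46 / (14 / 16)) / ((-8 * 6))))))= 29417 / 980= 30.02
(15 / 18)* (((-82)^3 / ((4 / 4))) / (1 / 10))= -13784200 / 3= -4594733.33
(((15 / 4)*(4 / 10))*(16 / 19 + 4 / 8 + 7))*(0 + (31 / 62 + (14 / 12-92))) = -85907 / 76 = -1130.36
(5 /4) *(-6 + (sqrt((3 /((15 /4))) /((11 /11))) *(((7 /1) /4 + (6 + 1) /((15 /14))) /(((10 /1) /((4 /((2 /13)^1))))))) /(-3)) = -6461 *sqrt(5) /1800 - 15 /2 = -15.53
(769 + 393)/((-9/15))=-5810/3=-1936.67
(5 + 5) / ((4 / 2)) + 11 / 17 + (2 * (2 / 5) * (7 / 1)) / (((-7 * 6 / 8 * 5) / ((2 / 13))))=93056 / 16575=5.61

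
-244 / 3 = -81.33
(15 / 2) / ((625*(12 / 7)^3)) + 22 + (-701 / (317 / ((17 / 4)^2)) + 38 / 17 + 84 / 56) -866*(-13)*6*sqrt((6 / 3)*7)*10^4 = -11023268573 / 776016000 + 675480000*sqrt(14) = 2527414717.41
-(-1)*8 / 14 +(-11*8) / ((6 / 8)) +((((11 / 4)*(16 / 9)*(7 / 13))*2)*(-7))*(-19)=477868 / 819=583.48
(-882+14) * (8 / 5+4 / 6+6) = -107632 / 15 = -7175.47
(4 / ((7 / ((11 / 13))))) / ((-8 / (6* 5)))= -165 / 91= -1.81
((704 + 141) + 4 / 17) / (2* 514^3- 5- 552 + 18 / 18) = 14369 / 4617079844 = 0.00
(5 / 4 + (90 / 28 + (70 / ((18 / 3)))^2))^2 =1254930625 / 63504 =19761.44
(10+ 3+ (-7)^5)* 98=-1645812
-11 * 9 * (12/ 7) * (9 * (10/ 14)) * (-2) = 2182.04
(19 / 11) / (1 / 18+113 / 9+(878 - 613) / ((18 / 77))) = 171 / 113476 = 0.00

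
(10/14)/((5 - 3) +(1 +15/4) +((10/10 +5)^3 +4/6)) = 60/18767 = 0.00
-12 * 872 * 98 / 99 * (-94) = 32131456 / 33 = 973680.48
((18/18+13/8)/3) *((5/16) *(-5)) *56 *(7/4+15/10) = -15925/64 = -248.83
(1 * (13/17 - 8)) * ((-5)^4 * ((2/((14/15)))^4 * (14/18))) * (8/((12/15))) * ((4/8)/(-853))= 2162109375/4973843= 434.70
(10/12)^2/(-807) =-25/29052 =-0.00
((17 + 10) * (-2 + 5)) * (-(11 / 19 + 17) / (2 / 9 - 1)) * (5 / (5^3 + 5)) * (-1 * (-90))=10956870 / 1729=6337.11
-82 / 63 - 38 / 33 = -1700 / 693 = -2.45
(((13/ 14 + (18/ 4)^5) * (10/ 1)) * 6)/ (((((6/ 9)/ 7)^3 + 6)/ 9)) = 73862276355/ 444592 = 166134.96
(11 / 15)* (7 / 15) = 77 / 225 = 0.34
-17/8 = -2.12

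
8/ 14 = 4/ 7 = 0.57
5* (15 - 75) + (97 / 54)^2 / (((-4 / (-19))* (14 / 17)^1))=-45949693 / 163296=-281.39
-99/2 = -49.50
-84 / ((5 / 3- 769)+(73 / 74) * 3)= 18648 / 169691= 0.11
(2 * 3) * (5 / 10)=3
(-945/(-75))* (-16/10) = -504/25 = -20.16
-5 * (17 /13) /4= -85 /52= -1.63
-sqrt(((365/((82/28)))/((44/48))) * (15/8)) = -15 * sqrt(230461)/451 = -15.97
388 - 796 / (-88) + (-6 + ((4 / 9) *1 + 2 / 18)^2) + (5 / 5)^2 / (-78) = 4532906 / 11583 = 391.34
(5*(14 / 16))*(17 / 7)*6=255 / 4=63.75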